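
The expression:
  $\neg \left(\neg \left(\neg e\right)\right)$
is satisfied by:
  {e: False}


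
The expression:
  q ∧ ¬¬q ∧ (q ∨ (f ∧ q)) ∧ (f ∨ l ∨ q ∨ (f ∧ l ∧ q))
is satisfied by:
  {q: True}


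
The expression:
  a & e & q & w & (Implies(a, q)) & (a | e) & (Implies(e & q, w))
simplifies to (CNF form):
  a & e & q & w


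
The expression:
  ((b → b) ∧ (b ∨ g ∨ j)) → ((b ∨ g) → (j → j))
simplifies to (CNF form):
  True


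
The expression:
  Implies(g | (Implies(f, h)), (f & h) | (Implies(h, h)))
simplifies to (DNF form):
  True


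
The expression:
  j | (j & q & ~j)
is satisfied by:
  {j: True}


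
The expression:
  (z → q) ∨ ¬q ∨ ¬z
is always true.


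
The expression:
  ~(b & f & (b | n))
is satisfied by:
  {b: False, f: False}
  {f: True, b: False}
  {b: True, f: False}


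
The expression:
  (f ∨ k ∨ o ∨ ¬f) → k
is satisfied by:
  {k: True}


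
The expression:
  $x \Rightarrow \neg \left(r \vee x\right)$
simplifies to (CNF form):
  $\neg x$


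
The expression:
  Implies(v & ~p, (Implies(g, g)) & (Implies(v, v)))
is always true.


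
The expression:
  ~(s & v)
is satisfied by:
  {s: False, v: False}
  {v: True, s: False}
  {s: True, v: False}


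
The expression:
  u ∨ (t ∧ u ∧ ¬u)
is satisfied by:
  {u: True}


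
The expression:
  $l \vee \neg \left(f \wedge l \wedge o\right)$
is always true.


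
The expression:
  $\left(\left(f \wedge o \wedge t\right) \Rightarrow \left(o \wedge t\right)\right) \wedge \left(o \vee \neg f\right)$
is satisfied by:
  {o: True, f: False}
  {f: False, o: False}
  {f: True, o: True}


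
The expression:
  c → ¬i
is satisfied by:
  {c: False, i: False}
  {i: True, c: False}
  {c: True, i: False}


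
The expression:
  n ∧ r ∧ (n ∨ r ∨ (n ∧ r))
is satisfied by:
  {r: True, n: True}


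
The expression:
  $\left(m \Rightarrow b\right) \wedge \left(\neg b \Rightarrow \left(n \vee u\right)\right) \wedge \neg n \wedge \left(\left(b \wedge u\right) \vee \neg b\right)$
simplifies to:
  $u \wedge \neg n \wedge \left(b \vee \neg m\right)$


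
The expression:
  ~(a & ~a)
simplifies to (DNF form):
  True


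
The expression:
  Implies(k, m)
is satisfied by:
  {m: True, k: False}
  {k: False, m: False}
  {k: True, m: True}


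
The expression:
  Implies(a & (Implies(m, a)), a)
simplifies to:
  True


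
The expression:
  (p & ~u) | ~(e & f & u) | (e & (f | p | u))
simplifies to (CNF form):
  True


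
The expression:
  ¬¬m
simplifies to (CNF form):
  m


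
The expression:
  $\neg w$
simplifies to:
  $\neg w$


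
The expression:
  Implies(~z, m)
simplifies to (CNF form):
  m | z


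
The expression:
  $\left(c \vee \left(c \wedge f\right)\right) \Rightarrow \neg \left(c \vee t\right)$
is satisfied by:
  {c: False}


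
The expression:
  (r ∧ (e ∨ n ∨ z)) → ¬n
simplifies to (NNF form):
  ¬n ∨ ¬r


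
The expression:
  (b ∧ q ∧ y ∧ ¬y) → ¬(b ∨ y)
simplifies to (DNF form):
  True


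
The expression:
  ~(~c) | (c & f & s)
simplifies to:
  c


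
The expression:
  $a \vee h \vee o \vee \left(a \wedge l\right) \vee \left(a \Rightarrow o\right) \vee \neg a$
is always true.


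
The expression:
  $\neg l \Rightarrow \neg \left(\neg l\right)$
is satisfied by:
  {l: True}


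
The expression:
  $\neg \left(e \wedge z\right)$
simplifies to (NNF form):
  $\neg e \vee \neg z$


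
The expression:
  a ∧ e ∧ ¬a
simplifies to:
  False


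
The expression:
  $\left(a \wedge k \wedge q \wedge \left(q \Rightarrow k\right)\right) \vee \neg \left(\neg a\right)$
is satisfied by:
  {a: True}


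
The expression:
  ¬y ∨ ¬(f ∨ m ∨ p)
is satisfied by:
  {p: False, f: False, y: False, m: False}
  {m: True, p: False, f: False, y: False}
  {f: True, m: False, p: False, y: False}
  {m: True, f: True, p: False, y: False}
  {p: True, m: False, f: False, y: False}
  {m: True, p: True, f: False, y: False}
  {f: True, p: True, m: False, y: False}
  {m: True, f: True, p: True, y: False}
  {y: True, m: False, p: False, f: False}


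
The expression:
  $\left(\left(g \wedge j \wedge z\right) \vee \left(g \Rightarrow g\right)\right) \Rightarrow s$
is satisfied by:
  {s: True}


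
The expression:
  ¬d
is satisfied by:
  {d: False}


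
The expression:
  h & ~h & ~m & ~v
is never true.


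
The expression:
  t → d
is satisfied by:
  {d: True, t: False}
  {t: False, d: False}
  {t: True, d: True}


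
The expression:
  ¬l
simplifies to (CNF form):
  ¬l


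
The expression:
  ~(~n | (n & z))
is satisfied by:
  {n: True, z: False}


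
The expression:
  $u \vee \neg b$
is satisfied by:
  {u: True, b: False}
  {b: False, u: False}
  {b: True, u: True}


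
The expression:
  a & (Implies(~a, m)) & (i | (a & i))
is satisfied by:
  {a: True, i: True}


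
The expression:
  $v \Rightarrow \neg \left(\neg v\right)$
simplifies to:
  $\text{True}$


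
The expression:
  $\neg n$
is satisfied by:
  {n: False}


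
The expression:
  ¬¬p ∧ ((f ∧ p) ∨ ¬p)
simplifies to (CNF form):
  f ∧ p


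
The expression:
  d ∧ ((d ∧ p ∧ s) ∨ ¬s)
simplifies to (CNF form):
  d ∧ (p ∨ ¬s)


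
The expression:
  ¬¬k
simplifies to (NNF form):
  k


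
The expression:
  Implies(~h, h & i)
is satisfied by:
  {h: True}


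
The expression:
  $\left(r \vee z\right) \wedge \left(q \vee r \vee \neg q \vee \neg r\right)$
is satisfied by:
  {r: True, z: True}
  {r: True, z: False}
  {z: True, r: False}


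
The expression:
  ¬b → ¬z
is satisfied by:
  {b: True, z: False}
  {z: False, b: False}
  {z: True, b: True}


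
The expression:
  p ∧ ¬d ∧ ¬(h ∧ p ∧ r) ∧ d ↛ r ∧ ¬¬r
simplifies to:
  False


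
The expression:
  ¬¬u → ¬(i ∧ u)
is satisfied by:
  {u: False, i: False}
  {i: True, u: False}
  {u: True, i: False}


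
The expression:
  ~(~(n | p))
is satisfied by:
  {n: True, p: True}
  {n: True, p: False}
  {p: True, n: False}


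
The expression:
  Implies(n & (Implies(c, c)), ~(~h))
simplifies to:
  h | ~n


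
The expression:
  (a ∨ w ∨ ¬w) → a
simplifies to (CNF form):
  a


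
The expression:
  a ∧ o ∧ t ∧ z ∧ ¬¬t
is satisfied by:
  {t: True, z: True, a: True, o: True}


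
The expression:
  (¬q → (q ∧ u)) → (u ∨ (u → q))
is always true.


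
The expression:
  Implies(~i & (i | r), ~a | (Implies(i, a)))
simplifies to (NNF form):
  True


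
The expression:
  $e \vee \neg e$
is always true.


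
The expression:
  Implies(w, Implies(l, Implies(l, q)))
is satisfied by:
  {q: True, l: False, w: False}
  {l: False, w: False, q: False}
  {w: True, q: True, l: False}
  {w: True, l: False, q: False}
  {q: True, l: True, w: False}
  {l: True, q: False, w: False}
  {w: True, l: True, q: True}


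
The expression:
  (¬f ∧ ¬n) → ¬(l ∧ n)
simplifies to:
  True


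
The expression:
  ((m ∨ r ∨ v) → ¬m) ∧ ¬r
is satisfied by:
  {r: False, m: False}


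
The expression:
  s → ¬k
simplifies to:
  ¬k ∨ ¬s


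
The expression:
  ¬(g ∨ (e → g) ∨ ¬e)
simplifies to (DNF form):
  e ∧ ¬g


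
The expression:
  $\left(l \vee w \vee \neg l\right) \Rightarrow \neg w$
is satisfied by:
  {w: False}


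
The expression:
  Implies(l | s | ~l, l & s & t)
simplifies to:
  l & s & t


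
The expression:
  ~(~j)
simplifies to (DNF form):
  j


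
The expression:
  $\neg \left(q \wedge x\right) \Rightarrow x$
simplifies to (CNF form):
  $x$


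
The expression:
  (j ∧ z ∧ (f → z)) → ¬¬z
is always true.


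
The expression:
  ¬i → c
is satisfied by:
  {i: True, c: True}
  {i: True, c: False}
  {c: True, i: False}


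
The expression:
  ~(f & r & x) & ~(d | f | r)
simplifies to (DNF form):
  ~d & ~f & ~r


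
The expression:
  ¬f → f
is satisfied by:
  {f: True}


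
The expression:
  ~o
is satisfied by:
  {o: False}


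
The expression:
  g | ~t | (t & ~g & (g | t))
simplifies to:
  True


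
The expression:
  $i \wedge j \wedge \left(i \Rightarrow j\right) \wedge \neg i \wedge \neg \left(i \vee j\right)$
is never true.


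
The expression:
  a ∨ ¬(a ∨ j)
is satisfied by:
  {a: True, j: False}
  {j: False, a: False}
  {j: True, a: True}


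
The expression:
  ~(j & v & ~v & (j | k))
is always true.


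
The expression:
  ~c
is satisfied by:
  {c: False}


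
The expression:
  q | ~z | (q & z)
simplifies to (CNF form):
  q | ~z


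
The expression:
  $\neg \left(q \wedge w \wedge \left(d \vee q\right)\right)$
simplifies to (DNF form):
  $\neg q \vee \neg w$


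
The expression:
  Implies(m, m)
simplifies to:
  True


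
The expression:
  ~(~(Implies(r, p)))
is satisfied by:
  {p: True, r: False}
  {r: False, p: False}
  {r: True, p: True}


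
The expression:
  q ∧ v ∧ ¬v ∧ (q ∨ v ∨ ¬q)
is never true.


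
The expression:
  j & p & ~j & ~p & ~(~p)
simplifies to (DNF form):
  False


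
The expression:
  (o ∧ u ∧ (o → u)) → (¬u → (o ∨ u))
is always true.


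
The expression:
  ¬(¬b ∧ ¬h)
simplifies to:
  b ∨ h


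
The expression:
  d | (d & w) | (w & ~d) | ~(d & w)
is always true.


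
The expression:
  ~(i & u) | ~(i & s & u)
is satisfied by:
  {s: False, u: False, i: False}
  {i: True, s: False, u: False}
  {u: True, s: False, i: False}
  {i: True, u: True, s: False}
  {s: True, i: False, u: False}
  {i: True, s: True, u: False}
  {u: True, s: True, i: False}


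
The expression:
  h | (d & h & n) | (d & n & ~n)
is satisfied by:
  {h: True}


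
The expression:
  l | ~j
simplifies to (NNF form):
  l | ~j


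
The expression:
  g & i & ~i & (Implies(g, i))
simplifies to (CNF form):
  False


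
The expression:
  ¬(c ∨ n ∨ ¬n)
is never true.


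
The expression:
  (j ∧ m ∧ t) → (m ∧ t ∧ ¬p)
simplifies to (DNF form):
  ¬j ∨ ¬m ∨ ¬p ∨ ¬t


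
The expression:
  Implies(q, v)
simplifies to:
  v | ~q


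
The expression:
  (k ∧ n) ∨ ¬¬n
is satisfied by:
  {n: True}


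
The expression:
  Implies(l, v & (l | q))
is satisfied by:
  {v: True, l: False}
  {l: False, v: False}
  {l: True, v: True}


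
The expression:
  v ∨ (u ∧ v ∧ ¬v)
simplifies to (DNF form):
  v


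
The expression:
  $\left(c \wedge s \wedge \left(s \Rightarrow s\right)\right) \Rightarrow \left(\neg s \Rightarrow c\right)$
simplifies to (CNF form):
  $\text{True}$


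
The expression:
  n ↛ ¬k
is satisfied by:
  {n: True, k: True}


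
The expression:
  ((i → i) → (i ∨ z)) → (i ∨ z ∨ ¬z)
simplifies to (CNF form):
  True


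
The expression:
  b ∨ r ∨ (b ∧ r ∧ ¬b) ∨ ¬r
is always true.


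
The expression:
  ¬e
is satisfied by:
  {e: False}


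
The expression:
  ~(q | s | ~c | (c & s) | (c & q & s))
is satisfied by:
  {c: True, q: False, s: False}


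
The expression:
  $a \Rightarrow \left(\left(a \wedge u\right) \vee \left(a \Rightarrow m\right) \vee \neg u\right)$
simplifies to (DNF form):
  $\text{True}$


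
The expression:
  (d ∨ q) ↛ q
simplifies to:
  d ∧ ¬q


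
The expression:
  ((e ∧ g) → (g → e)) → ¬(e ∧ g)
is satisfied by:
  {g: False, e: False}
  {e: True, g: False}
  {g: True, e: False}


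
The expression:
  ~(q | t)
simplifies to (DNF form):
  ~q & ~t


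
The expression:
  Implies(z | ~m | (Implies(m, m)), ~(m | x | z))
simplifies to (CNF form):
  ~m & ~x & ~z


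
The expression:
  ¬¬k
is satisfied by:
  {k: True}


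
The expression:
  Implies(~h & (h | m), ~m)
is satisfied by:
  {h: True, m: False}
  {m: False, h: False}
  {m: True, h: True}


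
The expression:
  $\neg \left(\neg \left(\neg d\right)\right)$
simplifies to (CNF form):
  $\neg d$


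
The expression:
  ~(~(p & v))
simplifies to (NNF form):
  p & v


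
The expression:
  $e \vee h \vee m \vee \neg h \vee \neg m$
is always true.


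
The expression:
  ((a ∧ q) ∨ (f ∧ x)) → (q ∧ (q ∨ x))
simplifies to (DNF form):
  q ∨ ¬f ∨ ¬x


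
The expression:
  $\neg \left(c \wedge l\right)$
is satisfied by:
  {l: False, c: False}
  {c: True, l: False}
  {l: True, c: False}


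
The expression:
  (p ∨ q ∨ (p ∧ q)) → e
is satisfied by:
  {e: True, p: False, q: False}
  {q: True, e: True, p: False}
  {e: True, p: True, q: False}
  {q: True, e: True, p: True}
  {q: False, p: False, e: False}


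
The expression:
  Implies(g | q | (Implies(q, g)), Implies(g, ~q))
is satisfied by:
  {g: False, q: False}
  {q: True, g: False}
  {g: True, q: False}


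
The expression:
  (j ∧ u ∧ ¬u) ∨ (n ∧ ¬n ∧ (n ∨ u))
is never true.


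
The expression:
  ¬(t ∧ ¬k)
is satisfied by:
  {k: True, t: False}
  {t: False, k: False}
  {t: True, k: True}


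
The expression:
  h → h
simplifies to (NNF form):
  True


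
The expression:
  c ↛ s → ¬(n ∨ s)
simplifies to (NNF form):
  s ∨ ¬c ∨ ¬n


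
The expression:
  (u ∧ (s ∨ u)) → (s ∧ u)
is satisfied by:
  {s: True, u: False}
  {u: False, s: False}
  {u: True, s: True}


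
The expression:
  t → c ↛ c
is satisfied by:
  {t: False}


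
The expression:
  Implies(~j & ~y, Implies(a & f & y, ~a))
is always true.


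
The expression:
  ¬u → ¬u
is always true.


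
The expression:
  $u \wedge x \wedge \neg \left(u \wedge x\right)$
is never true.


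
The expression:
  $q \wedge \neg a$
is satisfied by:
  {q: True, a: False}


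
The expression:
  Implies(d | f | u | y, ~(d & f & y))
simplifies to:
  ~d | ~f | ~y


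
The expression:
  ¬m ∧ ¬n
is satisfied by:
  {n: False, m: False}


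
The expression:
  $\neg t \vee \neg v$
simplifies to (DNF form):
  $\neg t \vee \neg v$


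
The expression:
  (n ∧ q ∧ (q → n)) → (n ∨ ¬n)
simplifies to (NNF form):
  True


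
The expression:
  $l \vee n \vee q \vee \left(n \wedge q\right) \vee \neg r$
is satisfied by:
  {n: True, q: True, l: True, r: False}
  {n: True, q: True, l: False, r: False}
  {n: True, l: True, q: False, r: False}
  {n: True, l: False, q: False, r: False}
  {q: True, l: True, n: False, r: False}
  {q: True, l: False, n: False, r: False}
  {l: True, n: False, q: False, r: False}
  {l: False, n: False, q: False, r: False}
  {r: True, n: True, q: True, l: True}
  {r: True, n: True, q: True, l: False}
  {r: True, n: True, l: True, q: False}
  {r: True, n: True, l: False, q: False}
  {r: True, q: True, l: True, n: False}
  {r: True, q: True, l: False, n: False}
  {r: True, l: True, q: False, n: False}


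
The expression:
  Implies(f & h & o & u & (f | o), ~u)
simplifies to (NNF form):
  ~f | ~h | ~o | ~u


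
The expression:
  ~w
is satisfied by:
  {w: False}


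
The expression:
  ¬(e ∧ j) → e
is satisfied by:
  {e: True}


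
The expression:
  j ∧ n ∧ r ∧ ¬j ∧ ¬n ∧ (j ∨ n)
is never true.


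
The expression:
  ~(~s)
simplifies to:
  s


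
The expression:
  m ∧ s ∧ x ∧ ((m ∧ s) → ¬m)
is never true.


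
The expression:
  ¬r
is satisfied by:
  {r: False}


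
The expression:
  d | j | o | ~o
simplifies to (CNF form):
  True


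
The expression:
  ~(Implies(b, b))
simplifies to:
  False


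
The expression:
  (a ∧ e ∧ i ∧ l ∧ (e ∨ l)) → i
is always true.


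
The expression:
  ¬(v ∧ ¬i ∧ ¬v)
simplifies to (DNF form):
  True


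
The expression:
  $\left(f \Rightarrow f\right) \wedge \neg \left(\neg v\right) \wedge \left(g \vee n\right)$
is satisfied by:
  {n: True, g: True, v: True}
  {n: True, v: True, g: False}
  {g: True, v: True, n: False}


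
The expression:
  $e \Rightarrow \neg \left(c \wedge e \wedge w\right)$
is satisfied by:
  {w: False, c: False, e: False}
  {e: True, w: False, c: False}
  {c: True, w: False, e: False}
  {e: True, c: True, w: False}
  {w: True, e: False, c: False}
  {e: True, w: True, c: False}
  {c: True, w: True, e: False}


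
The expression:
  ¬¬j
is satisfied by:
  {j: True}


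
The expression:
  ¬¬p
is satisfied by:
  {p: True}


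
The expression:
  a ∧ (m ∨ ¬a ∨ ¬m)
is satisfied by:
  {a: True}


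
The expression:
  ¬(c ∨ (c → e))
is never true.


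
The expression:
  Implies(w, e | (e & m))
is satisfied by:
  {e: True, w: False}
  {w: False, e: False}
  {w: True, e: True}


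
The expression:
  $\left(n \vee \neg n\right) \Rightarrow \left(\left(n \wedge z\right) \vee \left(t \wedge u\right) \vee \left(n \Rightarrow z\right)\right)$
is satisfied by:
  {t: True, z: True, u: True, n: False}
  {t: True, z: True, u: False, n: False}
  {z: True, u: True, t: False, n: False}
  {z: True, t: False, u: False, n: False}
  {t: True, u: True, z: False, n: False}
  {t: True, u: False, z: False, n: False}
  {u: True, t: False, z: False, n: False}
  {u: False, t: False, z: False, n: False}
  {n: True, t: True, z: True, u: True}
  {n: True, t: True, z: True, u: False}
  {n: True, z: True, u: True, t: False}
  {n: True, z: True, u: False, t: False}
  {n: True, t: True, u: True, z: False}


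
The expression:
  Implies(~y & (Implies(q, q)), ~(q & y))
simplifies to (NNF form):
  True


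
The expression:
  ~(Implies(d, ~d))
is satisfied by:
  {d: True}


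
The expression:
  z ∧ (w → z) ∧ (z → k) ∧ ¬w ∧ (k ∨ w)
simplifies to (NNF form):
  k ∧ z ∧ ¬w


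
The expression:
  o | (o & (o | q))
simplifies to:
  o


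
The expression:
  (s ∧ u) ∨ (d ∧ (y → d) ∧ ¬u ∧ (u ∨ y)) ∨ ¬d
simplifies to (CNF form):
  (s ∨ y ∨ ¬d) ∧ (s ∨ ¬d ∨ ¬u) ∧ (u ∨ y ∨ ¬d) ∧ (u ∨ ¬d ∨ ¬u)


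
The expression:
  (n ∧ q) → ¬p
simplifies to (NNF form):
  ¬n ∨ ¬p ∨ ¬q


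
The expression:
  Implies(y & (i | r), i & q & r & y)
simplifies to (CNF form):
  (i | ~i | ~y) & (i | ~r | ~y) & (q | ~i | ~y) & (q | ~r | ~y) & (r | ~i | ~y) & (r | ~r | ~y)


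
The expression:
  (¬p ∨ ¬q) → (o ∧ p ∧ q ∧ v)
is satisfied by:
  {p: True, q: True}


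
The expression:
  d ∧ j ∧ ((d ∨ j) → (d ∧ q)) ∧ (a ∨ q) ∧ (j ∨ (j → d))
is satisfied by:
  {j: True, d: True, q: True}


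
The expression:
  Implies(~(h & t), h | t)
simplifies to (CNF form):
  h | t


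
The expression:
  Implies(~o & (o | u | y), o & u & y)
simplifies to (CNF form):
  (o | ~u) & (o | ~y)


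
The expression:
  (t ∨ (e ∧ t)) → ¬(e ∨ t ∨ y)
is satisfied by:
  {t: False}


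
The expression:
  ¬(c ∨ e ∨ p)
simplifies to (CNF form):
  ¬c ∧ ¬e ∧ ¬p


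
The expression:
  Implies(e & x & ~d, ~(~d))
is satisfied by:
  {d: True, x: False, e: False}
  {x: False, e: False, d: False}
  {d: True, e: True, x: False}
  {e: True, x: False, d: False}
  {d: True, x: True, e: False}
  {x: True, d: False, e: False}
  {d: True, e: True, x: True}


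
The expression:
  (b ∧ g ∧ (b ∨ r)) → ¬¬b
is always true.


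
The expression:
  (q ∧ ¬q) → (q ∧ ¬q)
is always true.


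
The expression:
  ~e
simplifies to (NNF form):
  ~e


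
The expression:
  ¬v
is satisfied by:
  {v: False}


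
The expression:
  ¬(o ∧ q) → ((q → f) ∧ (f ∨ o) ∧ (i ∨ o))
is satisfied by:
  {i: True, o: True, f: True}
  {i: True, o: True, f: False}
  {o: True, f: True, i: False}
  {o: True, f: False, i: False}
  {i: True, f: True, o: False}


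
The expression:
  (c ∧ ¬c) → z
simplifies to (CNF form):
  True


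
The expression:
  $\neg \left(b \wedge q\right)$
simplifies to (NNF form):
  $\neg b \vee \neg q$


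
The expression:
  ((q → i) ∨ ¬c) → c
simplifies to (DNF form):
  c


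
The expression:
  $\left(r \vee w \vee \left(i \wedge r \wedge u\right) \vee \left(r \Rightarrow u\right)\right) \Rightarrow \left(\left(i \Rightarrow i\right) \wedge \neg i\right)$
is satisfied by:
  {i: False}


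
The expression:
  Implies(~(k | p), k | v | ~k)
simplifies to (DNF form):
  True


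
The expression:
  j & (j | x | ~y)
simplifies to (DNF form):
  j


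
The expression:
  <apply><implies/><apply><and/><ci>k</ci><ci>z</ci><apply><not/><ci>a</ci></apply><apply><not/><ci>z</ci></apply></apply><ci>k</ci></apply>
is always true.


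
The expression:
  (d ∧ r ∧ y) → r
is always true.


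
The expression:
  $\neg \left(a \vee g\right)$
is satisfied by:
  {g: False, a: False}


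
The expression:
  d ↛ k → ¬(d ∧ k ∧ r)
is always true.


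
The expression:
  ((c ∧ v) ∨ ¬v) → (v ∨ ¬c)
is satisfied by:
  {v: True, c: False}
  {c: False, v: False}
  {c: True, v: True}


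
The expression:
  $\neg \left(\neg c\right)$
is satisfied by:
  {c: True}


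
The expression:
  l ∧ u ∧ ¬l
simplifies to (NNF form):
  False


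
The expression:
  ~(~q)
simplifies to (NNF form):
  q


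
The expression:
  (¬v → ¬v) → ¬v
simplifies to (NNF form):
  ¬v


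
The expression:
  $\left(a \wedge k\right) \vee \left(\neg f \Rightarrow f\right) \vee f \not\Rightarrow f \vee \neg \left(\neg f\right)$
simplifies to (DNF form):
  $f \vee \left(a \wedge k\right)$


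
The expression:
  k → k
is always true.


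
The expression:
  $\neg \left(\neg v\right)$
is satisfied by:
  {v: True}


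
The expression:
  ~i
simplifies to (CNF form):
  ~i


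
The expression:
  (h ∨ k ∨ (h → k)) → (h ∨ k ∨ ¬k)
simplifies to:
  True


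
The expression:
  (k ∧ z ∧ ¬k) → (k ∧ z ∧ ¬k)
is always true.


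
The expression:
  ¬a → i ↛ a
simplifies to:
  a ∨ i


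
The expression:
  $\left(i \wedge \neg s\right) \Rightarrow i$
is always true.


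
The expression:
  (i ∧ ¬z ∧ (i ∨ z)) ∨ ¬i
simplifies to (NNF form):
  ¬i ∨ ¬z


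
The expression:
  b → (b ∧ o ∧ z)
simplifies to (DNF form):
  (o ∧ z) ∨ ¬b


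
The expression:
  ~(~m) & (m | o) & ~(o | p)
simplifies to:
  m & ~o & ~p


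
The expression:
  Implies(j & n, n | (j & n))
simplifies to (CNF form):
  True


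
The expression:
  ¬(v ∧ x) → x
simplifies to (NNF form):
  x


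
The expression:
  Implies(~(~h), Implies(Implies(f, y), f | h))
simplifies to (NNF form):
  True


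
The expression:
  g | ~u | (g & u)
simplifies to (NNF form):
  g | ~u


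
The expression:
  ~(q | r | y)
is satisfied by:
  {q: False, y: False, r: False}


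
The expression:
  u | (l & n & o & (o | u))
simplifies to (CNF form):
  (l | u) & (n | u) & (o | u)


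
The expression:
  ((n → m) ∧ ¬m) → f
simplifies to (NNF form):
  f ∨ m ∨ n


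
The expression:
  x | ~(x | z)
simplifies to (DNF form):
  x | ~z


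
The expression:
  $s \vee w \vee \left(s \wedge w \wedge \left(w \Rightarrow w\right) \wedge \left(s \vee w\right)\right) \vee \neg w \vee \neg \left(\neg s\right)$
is always true.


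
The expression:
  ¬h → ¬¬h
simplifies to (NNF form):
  h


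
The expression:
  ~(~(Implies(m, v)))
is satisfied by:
  {v: True, m: False}
  {m: False, v: False}
  {m: True, v: True}


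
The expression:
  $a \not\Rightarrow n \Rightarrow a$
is always true.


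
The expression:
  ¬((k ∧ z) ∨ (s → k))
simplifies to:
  s ∧ ¬k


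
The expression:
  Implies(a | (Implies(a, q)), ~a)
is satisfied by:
  {a: False}


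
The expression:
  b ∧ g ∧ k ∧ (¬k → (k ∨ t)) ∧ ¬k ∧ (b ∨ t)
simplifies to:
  False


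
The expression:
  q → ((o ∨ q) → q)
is always true.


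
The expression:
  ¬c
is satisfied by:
  {c: False}


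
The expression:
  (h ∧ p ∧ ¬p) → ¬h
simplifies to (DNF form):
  True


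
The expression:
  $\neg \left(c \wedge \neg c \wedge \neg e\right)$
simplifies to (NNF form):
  $\text{True}$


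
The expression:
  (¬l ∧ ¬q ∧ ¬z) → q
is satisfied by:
  {q: True, l: True, z: True}
  {q: True, l: True, z: False}
  {q: True, z: True, l: False}
  {q: True, z: False, l: False}
  {l: True, z: True, q: False}
  {l: True, z: False, q: False}
  {z: True, l: False, q: False}


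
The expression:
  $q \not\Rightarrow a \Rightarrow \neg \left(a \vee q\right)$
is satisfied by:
  {a: True, q: False}
  {q: False, a: False}
  {q: True, a: True}


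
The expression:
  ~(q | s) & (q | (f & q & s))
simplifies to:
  False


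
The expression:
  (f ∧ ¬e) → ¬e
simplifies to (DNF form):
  True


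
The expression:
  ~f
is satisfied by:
  {f: False}


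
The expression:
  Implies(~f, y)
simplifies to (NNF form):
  f | y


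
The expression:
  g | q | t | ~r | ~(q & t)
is always true.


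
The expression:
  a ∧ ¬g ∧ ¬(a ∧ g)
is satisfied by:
  {a: True, g: False}


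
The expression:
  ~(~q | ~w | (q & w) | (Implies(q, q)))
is never true.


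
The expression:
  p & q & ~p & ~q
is never true.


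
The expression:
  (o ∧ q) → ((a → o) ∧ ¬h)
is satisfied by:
  {h: False, q: False, o: False}
  {o: True, h: False, q: False}
  {q: True, h: False, o: False}
  {o: True, q: True, h: False}
  {h: True, o: False, q: False}
  {o: True, h: True, q: False}
  {q: True, h: True, o: False}


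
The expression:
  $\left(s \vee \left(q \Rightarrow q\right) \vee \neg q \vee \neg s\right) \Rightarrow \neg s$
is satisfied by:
  {s: False}


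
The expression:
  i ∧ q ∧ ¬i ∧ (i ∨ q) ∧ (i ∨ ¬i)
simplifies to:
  False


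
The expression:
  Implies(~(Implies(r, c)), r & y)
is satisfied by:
  {y: True, c: True, r: False}
  {y: True, c: False, r: False}
  {c: True, y: False, r: False}
  {y: False, c: False, r: False}
  {r: True, y: True, c: True}
  {r: True, y: True, c: False}
  {r: True, c: True, y: False}


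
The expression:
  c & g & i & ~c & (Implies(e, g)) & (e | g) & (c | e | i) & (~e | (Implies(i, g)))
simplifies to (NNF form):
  False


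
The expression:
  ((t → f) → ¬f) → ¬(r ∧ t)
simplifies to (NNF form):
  f ∨ ¬r ∨ ¬t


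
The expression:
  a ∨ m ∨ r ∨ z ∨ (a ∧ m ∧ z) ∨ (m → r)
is always true.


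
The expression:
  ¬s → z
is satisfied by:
  {z: True, s: True}
  {z: True, s: False}
  {s: True, z: False}


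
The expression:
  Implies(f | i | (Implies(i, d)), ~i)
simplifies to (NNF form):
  ~i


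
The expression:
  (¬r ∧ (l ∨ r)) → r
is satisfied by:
  {r: True, l: False}
  {l: False, r: False}
  {l: True, r: True}


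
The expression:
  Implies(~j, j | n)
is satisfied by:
  {n: True, j: True}
  {n: True, j: False}
  {j: True, n: False}


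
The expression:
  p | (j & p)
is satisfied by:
  {p: True}


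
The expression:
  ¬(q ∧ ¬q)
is always true.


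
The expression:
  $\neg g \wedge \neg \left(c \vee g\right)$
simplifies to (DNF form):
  $\neg c \wedge \neg g$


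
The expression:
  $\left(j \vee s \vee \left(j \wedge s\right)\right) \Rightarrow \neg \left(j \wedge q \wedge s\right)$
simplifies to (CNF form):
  $\neg j \vee \neg q \vee \neg s$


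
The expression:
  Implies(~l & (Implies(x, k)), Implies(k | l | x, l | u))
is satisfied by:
  {u: True, l: True, k: False}
  {u: True, k: False, l: False}
  {l: True, k: False, u: False}
  {l: False, k: False, u: False}
  {u: True, l: True, k: True}
  {u: True, k: True, l: False}
  {l: True, k: True, u: False}


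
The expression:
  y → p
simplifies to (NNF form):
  p ∨ ¬y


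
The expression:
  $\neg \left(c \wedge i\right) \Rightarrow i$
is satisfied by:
  {i: True}


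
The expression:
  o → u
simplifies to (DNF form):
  u ∨ ¬o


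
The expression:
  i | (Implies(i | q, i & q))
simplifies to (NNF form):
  i | ~q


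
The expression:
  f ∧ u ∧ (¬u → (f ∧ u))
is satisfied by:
  {u: True, f: True}


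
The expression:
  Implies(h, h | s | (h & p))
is always true.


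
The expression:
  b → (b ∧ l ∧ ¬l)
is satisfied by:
  {b: False}


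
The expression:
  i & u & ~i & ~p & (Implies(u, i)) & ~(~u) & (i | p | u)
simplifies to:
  False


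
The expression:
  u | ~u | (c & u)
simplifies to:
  True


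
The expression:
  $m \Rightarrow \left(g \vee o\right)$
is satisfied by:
  {o: True, g: True, m: False}
  {o: True, m: False, g: False}
  {g: True, m: False, o: False}
  {g: False, m: False, o: False}
  {o: True, g: True, m: True}
  {o: True, m: True, g: False}
  {g: True, m: True, o: False}


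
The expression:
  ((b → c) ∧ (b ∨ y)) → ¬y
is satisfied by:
  {b: True, y: False, c: False}
  {b: False, y: False, c: False}
  {c: True, b: True, y: False}
  {c: True, b: False, y: False}
  {y: True, b: True, c: False}


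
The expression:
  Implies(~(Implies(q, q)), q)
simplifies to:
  True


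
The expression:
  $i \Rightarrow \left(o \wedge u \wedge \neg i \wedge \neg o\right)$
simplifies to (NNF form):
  $\neg i$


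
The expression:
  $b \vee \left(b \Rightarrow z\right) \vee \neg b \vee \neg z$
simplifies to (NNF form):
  $\text{True}$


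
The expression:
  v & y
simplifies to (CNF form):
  v & y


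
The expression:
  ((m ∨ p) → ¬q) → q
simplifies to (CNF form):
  q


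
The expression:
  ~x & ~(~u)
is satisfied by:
  {u: True, x: False}


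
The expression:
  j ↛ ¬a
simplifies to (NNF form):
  a ∧ j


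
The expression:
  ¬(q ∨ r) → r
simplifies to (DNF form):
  q ∨ r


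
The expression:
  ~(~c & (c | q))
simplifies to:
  c | ~q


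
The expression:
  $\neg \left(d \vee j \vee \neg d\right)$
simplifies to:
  $\text{False}$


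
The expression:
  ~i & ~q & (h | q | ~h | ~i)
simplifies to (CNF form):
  ~i & ~q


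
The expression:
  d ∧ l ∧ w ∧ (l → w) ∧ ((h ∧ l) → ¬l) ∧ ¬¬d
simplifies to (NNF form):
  d ∧ l ∧ w ∧ ¬h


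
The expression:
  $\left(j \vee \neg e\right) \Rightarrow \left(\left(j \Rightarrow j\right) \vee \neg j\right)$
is always true.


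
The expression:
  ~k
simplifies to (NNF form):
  ~k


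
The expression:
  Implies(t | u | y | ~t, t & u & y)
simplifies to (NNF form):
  t & u & y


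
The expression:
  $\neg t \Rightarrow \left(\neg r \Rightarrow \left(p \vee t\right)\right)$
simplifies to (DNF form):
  $p \vee r \vee t$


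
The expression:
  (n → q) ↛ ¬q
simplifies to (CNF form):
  q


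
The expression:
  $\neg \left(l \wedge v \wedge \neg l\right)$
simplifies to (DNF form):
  $\text{True}$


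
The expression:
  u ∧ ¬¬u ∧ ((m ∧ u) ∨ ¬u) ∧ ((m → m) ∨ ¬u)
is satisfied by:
  {m: True, u: True}


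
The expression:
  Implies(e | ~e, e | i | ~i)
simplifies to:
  True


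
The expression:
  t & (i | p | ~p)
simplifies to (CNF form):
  t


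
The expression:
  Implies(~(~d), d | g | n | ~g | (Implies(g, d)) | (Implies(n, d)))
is always true.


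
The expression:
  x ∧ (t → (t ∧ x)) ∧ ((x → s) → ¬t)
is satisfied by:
  {x: True, s: False, t: False}
  {t: True, x: True, s: False}
  {s: True, x: True, t: False}


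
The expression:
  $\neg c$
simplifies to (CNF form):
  $\neg c$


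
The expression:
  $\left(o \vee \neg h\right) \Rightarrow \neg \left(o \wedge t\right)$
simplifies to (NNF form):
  $\neg o \vee \neg t$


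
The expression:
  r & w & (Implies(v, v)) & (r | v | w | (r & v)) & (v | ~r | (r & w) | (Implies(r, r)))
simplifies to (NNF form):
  r & w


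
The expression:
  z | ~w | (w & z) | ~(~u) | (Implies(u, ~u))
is always true.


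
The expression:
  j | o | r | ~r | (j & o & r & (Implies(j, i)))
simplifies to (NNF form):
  True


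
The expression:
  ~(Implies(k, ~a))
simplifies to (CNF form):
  a & k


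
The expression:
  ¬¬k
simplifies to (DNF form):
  k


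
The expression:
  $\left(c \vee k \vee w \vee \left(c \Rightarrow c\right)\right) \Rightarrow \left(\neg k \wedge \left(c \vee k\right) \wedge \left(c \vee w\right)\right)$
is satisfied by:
  {c: True, k: False}


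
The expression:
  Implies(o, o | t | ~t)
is always true.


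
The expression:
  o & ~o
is never true.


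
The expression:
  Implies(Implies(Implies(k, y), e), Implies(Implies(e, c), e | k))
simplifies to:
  True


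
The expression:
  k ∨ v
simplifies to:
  k ∨ v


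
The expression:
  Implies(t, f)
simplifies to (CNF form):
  f | ~t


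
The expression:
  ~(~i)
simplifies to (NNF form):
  i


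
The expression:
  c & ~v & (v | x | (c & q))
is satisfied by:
  {c: True, x: True, q: True, v: False}
  {c: True, x: True, q: False, v: False}
  {c: True, q: True, x: False, v: False}


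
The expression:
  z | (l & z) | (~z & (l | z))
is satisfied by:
  {z: True, l: True}
  {z: True, l: False}
  {l: True, z: False}


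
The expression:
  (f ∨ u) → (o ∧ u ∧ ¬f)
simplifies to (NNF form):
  ¬f ∧ (o ∨ ¬u)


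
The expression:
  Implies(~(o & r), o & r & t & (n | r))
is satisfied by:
  {r: True, o: True}


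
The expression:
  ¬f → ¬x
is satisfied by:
  {f: True, x: False}
  {x: False, f: False}
  {x: True, f: True}


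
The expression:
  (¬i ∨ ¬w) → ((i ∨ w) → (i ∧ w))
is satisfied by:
  {w: False, i: False}
  {i: True, w: True}


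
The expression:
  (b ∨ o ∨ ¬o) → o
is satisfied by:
  {o: True}


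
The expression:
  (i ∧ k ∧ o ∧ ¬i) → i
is always true.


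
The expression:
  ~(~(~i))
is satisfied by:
  {i: False}


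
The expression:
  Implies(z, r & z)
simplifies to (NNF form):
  r | ~z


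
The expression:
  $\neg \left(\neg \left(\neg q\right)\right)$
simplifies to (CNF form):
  $\neg q$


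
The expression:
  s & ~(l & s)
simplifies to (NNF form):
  s & ~l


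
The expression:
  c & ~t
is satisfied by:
  {c: True, t: False}


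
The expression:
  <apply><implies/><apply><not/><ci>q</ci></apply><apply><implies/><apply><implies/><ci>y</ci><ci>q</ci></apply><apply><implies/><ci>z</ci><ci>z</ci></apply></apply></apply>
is always true.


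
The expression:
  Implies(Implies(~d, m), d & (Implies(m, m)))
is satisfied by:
  {d: True, m: False}
  {m: False, d: False}
  {m: True, d: True}


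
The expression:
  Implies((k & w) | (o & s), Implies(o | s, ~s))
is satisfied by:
  {k: False, w: False, s: False, o: False}
  {w: True, o: False, k: False, s: False}
  {k: True, o: False, w: False, s: False}
  {w: True, k: True, o: False, s: False}
  {o: True, k: False, w: False, s: False}
  {o: True, w: True, k: False, s: False}
  {o: True, k: True, w: False, s: False}
  {o: True, w: True, k: True, s: False}
  {s: True, o: False, k: False, w: False}
  {s: True, w: True, o: False, k: False}
  {s: True, k: True, o: False, w: False}


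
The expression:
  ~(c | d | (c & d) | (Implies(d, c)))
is never true.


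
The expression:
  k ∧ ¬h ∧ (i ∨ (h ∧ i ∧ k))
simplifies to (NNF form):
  i ∧ k ∧ ¬h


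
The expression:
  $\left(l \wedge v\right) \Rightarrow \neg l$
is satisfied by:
  {l: False, v: False}
  {v: True, l: False}
  {l: True, v: False}


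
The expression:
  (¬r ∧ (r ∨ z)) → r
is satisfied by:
  {r: True, z: False}
  {z: False, r: False}
  {z: True, r: True}


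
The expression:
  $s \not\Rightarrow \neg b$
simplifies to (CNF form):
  $b \wedge s$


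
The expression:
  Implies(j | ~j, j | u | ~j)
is always true.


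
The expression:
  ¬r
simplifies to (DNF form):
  ¬r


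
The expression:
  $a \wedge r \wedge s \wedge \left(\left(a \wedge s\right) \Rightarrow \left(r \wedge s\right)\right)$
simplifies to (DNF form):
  $a \wedge r \wedge s$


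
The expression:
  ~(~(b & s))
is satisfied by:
  {b: True, s: True}


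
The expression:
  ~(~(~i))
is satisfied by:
  {i: False}


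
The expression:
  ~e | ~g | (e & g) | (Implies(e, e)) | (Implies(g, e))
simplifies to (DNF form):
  True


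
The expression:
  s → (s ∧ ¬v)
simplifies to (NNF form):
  ¬s ∨ ¬v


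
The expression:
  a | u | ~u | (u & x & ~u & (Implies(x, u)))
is always true.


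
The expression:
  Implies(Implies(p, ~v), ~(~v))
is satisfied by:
  {v: True}


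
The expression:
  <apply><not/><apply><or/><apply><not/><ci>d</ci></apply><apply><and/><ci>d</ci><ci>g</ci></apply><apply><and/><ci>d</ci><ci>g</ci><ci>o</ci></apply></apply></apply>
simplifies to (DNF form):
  <apply><and/><ci>d</ci><apply><not/><ci>g</ci></apply></apply>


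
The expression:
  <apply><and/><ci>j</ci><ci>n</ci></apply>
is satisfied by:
  {j: True, n: True}


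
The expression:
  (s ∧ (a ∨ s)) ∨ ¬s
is always true.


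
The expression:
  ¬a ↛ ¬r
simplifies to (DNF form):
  r ∧ ¬a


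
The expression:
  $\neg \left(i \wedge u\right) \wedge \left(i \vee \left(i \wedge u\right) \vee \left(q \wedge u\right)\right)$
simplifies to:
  $\left(i \vee q\right) \wedge \left(i \vee u\right) \wedge \left(\neg i \vee \neg u\right)$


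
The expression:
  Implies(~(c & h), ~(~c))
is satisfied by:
  {c: True}


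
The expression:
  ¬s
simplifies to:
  ¬s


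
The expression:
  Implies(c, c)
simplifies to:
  True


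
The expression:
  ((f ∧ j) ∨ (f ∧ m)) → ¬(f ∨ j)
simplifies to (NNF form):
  (¬j ∧ ¬m) ∨ ¬f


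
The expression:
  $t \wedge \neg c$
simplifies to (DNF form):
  $t \wedge \neg c$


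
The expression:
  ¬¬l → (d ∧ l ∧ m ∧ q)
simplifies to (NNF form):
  (d ∧ m ∧ q) ∨ ¬l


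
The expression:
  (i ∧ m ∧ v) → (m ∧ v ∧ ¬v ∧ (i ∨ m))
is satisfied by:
  {m: False, i: False, v: False}
  {v: True, m: False, i: False}
  {i: True, m: False, v: False}
  {v: True, i: True, m: False}
  {m: True, v: False, i: False}
  {v: True, m: True, i: False}
  {i: True, m: True, v: False}


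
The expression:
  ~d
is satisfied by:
  {d: False}


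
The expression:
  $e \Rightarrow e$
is always true.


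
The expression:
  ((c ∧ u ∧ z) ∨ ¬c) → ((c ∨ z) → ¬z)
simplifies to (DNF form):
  (c ∧ ¬u) ∨ ¬z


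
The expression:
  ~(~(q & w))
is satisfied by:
  {w: True, q: True}


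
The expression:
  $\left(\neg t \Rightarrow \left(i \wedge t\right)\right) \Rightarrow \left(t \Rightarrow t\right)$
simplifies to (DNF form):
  $\text{True}$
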